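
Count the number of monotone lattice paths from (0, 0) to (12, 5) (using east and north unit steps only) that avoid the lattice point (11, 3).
Number of paths = 5096

Total paths from (0, 0) to (12, 5): C(17, 12) = 6188. Paths through (11, 3): (paths (0, 0) → (11, 3)) × (paths (11, 3) → (12, 5)) = C(14, 11) · C(3, 1) = 364 · 3 = 1092. Avoidance count = 6188 − 1092 = 5096.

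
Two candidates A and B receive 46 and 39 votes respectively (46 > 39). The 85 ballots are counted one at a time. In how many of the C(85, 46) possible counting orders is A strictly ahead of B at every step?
Strict-lead orderings = 206693701430872273818480

Total orderings of the 85 votes with 46 for A: C(85, 46) = 2509852088803449039224400. By the Bertrand ballot formula (Cycle Lemma / reflection principle), the number of orderings in which A is strictly ahead of B throughout is (p − q)/(p + q) · C(p + q, p) = (46 − 39)/(46 + 39) · 2509852088803449039224400 = 206693701430872273818480.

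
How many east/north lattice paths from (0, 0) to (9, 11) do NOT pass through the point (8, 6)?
Number of paths = 149942

Total paths from (0, 0) to (9, 11): C(20, 9) = 167960. Paths through (8, 6): (paths (0, 0) → (8, 6)) × (paths (8, 6) → (9, 11)) = C(14, 8) · C(6, 1) = 3003 · 6 = 18018. Avoidance count = 167960 − 18018 = 149942.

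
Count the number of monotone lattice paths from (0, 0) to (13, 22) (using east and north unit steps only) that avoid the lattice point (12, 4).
Number of paths = 1476303220

Total paths from (0, 0) to (13, 22): C(35, 13) = 1476337800. Paths through (12, 4): (paths (0, 0) → (12, 4)) × (paths (12, 4) → (13, 22)) = C(16, 12) · C(19, 1) = 1820 · 19 = 34580. Avoidance count = 1476337800 − 34580 = 1476303220.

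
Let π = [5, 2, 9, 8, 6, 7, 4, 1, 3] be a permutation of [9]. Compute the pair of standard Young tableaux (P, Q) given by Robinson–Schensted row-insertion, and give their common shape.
P = [1, 3, 7] / [2, 4] / [5, 6] / [8] / [9];  Q = [1, 3, 6] / [2, 4] / [5, 9] / [7] / [8];  common shape = (3, 2, 2, 1, 1)

Row-insert the values π_1, π_2, … into P one at a time, bumping the leftmost entry strictly greater than the inserted value down to the next row. The recording tableau Q records, in position (i, j), the step at which that cell was added to P.
  Insert 5 (step 1): P = [5];  Q = [1]
  Insert 2 (step 2): P = [2] / [5];  Q = [1] / [2]
  Insert 9 (step 3): P = [2, 9] / [5];  Q = [1, 3] / [2]
  Insert 8 (step 4): P = [2, 8] / [5, 9];  Q = [1, 3] / [2, 4]
  Insert 6 (step 5): P = [2, 6] / [5, 8] / [9];  Q = [1, 3] / [2, 4] / [5]
  Insert 7 (step 6): P = [2, 6, 7] / [5, 8] / [9];  Q = [1, 3, 6] / [2, 4] / [5]
  Insert 4 (step 7): P = [2, 4, 7] / [5, 6] / [8] / [9];  Q = [1, 3, 6] / [2, 4] / [5] / [7]
  Insert 1 (step 8): P = [1, 4, 7] / [2, 6] / [5] / [8] / [9];  Q = [1, 3, 6] / [2, 4] / [5] / [7] / [8]
  Insert 3 (step 9): P = [1, 3, 7] / [2, 4] / [5, 6] / [8] / [9];  Q = [1, 3, 6] / [2, 4] / [5, 9] / [7] / [8]
Final shape: (3, 2, 2, 1, 1).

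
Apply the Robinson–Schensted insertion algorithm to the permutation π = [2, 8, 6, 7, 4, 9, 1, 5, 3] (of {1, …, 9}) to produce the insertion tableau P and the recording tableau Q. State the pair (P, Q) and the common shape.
P = [1, 3, 5, 9] / [2, 4] / [6, 7] / [8];  Q = [1, 2, 4, 6] / [3, 8] / [5, 9] / [7];  common shape = (4, 2, 2, 1)

Row-insert the values π_1, π_2, … into P one at a time, bumping the leftmost entry strictly greater than the inserted value down to the next row. The recording tableau Q records, in position (i, j), the step at which that cell was added to P.
  Insert 2 (step 1): P = [2];  Q = [1]
  Insert 8 (step 2): P = [2, 8];  Q = [1, 2]
  Insert 6 (step 3): P = [2, 6] / [8];  Q = [1, 2] / [3]
  Insert 7 (step 4): P = [2, 6, 7] / [8];  Q = [1, 2, 4] / [3]
  Insert 4 (step 5): P = [2, 4, 7] / [6] / [8];  Q = [1, 2, 4] / [3] / [5]
  Insert 9 (step 6): P = [2, 4, 7, 9] / [6] / [8];  Q = [1, 2, 4, 6] / [3] / [5]
  Insert 1 (step 7): P = [1, 4, 7, 9] / [2] / [6] / [8];  Q = [1, 2, 4, 6] / [3] / [5] / [7]
  Insert 5 (step 8): P = [1, 4, 5, 9] / [2, 7] / [6] / [8];  Q = [1, 2, 4, 6] / [3, 8] / [5] / [7]
  Insert 3 (step 9): P = [1, 3, 5, 9] / [2, 4] / [6, 7] / [8];  Q = [1, 2, 4, 6] / [3, 8] / [5, 9] / [7]
Final shape: (4, 2, 2, 1).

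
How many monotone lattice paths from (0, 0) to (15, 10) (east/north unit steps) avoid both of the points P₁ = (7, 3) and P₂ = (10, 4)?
Number of paths = 2255858

Inclusion–exclusion. Total paths: C(25, 15) = 3268760. Through P₁: C(10, 7)·C(15, 8) = 772200. Through P₂: C(14, 10)·C(11, 5) = 462462. Since P₁ is strictly southwest of P₂, a monotone path through both must visit P₁ then P₂; paths through both = C(10, 7)·C(4, 3)·C(11, 5) = 221760. Avoid both = 3268760 − 772200 − 462462 + 221760 = 2255858.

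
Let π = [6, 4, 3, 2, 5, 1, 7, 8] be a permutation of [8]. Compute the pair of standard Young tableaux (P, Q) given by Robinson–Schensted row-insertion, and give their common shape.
P = [1, 5, 7, 8] / [2] / [3] / [4] / [6];  Q = [1, 5, 7, 8] / [2] / [3] / [4] / [6];  common shape = (4, 1, 1, 1, 1)

Row-insert the values π_1, π_2, … into P one at a time, bumping the leftmost entry strictly greater than the inserted value down to the next row. The recording tableau Q records, in position (i, j), the step at which that cell was added to P.
  Insert 6 (step 1): P = [6];  Q = [1]
  Insert 4 (step 2): P = [4] / [6];  Q = [1] / [2]
  Insert 3 (step 3): P = [3] / [4] / [6];  Q = [1] / [2] / [3]
  Insert 2 (step 4): P = [2] / [3] / [4] / [6];  Q = [1] / [2] / [3] / [4]
  Insert 5 (step 5): P = [2, 5] / [3] / [4] / [6];  Q = [1, 5] / [2] / [3] / [4]
  Insert 1 (step 6): P = [1, 5] / [2] / [3] / [4] / [6];  Q = [1, 5] / [2] / [3] / [4] / [6]
  Insert 7 (step 7): P = [1, 5, 7] / [2] / [3] / [4] / [6];  Q = [1, 5, 7] / [2] / [3] / [4] / [6]
  Insert 8 (step 8): P = [1, 5, 7, 8] / [2] / [3] / [4] / [6];  Q = [1, 5, 7, 8] / [2] / [3] / [4] / [6]
Final shape: (4, 1, 1, 1, 1).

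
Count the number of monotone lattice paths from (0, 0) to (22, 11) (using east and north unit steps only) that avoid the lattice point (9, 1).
Number of paths = 182096060

Total paths from (0, 0) to (22, 11): C(33, 22) = 193536720. Paths through (9, 1): (paths (0, 0) → (9, 1)) × (paths (9, 1) → (22, 11)) = C(10, 9) · C(23, 13) = 10 · 1144066 = 11440660. Avoidance count = 193536720 − 11440660 = 182096060.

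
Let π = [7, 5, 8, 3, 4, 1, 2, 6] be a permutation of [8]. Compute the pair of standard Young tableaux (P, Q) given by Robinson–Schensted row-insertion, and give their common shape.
P = [1, 2, 6] / [3, 4] / [5, 8] / [7];  Q = [1, 3, 8] / [2, 5] / [4, 7] / [6];  common shape = (3, 2, 2, 1)

Row-insert the values π_1, π_2, … into P one at a time, bumping the leftmost entry strictly greater than the inserted value down to the next row. The recording tableau Q records, in position (i, j), the step at which that cell was added to P.
  Insert 7 (step 1): P = [7];  Q = [1]
  Insert 5 (step 2): P = [5] / [7];  Q = [1] / [2]
  Insert 8 (step 3): P = [5, 8] / [7];  Q = [1, 3] / [2]
  Insert 3 (step 4): P = [3, 8] / [5] / [7];  Q = [1, 3] / [2] / [4]
  Insert 4 (step 5): P = [3, 4] / [5, 8] / [7];  Q = [1, 3] / [2, 5] / [4]
  Insert 1 (step 6): P = [1, 4] / [3, 8] / [5] / [7];  Q = [1, 3] / [2, 5] / [4] / [6]
  Insert 2 (step 7): P = [1, 2] / [3, 4] / [5, 8] / [7];  Q = [1, 3] / [2, 5] / [4, 7] / [6]
  Insert 6 (step 8): P = [1, 2, 6] / [3, 4] / [5, 8] / [7];  Q = [1, 3, 8] / [2, 5] / [4, 7] / [6]
Final shape: (3, 2, 2, 1).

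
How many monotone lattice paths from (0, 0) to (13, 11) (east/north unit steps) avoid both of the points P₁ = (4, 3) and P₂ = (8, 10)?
Number of paths = 1452046

Inclusion–exclusion. Total paths: C(24, 13) = 2496144. Through P₁: C(7, 4)·C(17, 9) = 850850. Through P₂: C(18, 8)·C(6, 5) = 262548. Since P₁ is strictly southwest of P₂, a monotone path through both must visit P₁ then P₂; paths through both = C(7, 4)·C(11, 4)·C(6, 5) = 69300. Avoid both = 2496144 − 850850 − 262548 + 69300 = 1452046.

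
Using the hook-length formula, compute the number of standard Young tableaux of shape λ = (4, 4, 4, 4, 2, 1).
# SYT of shape (4, 4, 4, 4, 2, 1) = 5542680

Hook-length formula: f^λ = n! / Π hook(c), product over all cells c of the Young diagram. For λ = (4, 4, 4, 4, 2, 1), n = 19 boxes. Hook lengths by row (left-to-right, top-to-bottom): [9, 7, 5, 4]; [8, 6, 4, 3]; [7, 5, 3, 2]; [6, 4, 2, 1]; [3, 1]; [1]. Product of hooks = 21946982400. So f^λ = 19! / 21946982400 = 121645100408832000 / 21946982400 = 5542680.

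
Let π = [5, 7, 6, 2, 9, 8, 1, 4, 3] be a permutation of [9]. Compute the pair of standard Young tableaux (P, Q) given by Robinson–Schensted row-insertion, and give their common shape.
P = [1, 3, 8] / [2, 4] / [5, 6] / [7, 9];  Q = [1, 2, 5] / [3, 6] / [4, 8] / [7, 9];  common shape = (3, 2, 2, 2)

Row-insert the values π_1, π_2, … into P one at a time, bumping the leftmost entry strictly greater than the inserted value down to the next row. The recording tableau Q records, in position (i, j), the step at which that cell was added to P.
  Insert 5 (step 1): P = [5];  Q = [1]
  Insert 7 (step 2): P = [5, 7];  Q = [1, 2]
  Insert 6 (step 3): P = [5, 6] / [7];  Q = [1, 2] / [3]
  Insert 2 (step 4): P = [2, 6] / [5] / [7];  Q = [1, 2] / [3] / [4]
  Insert 9 (step 5): P = [2, 6, 9] / [5] / [7];  Q = [1, 2, 5] / [3] / [4]
  Insert 8 (step 6): P = [2, 6, 8] / [5, 9] / [7];  Q = [1, 2, 5] / [3, 6] / [4]
  Insert 1 (step 7): P = [1, 6, 8] / [2, 9] / [5] / [7];  Q = [1, 2, 5] / [3, 6] / [4] / [7]
  Insert 4 (step 8): P = [1, 4, 8] / [2, 6] / [5, 9] / [7];  Q = [1, 2, 5] / [3, 6] / [4, 8] / [7]
  Insert 3 (step 9): P = [1, 3, 8] / [2, 4] / [5, 6] / [7, 9];  Q = [1, 2, 5] / [3, 6] / [4, 8] / [7, 9]
Final shape: (3, 2, 2, 2).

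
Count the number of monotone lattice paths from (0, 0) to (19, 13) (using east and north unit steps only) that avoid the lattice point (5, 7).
Number of paths = 316675680

Total paths from (0, 0) to (19, 13): C(32, 19) = 347373600. Paths through (5, 7): (paths (0, 0) → (5, 7)) × (paths (5, 7) → (19, 13)) = C(12, 5) · C(20, 14) = 792 · 38760 = 30697920. Avoidance count = 347373600 − 30697920 = 316675680.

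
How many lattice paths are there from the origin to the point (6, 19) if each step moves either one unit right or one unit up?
Number of paths = 177100

A monotone lattice path from (0, 0) to (6, 19) consists of 6 east steps and 19 north steps in some order, so it is determined by which 6 of the 25 steps are east. The count is C(25, 6) = 177100.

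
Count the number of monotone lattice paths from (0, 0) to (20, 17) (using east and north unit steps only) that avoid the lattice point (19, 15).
Number of paths = 10337466150

Total paths from (0, 0) to (20, 17): C(37, 20) = 15905368710. Paths through (19, 15): (paths (0, 0) → (19, 15)) × (paths (19, 15) → (20, 17)) = C(34, 19) · C(3, 1) = 1855967520 · 3 = 5567902560. Avoidance count = 15905368710 − 5567902560 = 10337466150.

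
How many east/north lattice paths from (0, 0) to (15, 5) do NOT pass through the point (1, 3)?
Number of paths = 15024

Total paths from (0, 0) to (15, 5): C(20, 15) = 15504. Paths through (1, 3): (paths (0, 0) → (1, 3)) × (paths (1, 3) → (15, 5)) = C(4, 1) · C(16, 14) = 4 · 120 = 480. Avoidance count = 15504 − 480 = 15024.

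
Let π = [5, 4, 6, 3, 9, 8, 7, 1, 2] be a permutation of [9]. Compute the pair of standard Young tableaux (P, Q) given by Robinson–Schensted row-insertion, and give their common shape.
P = [1, 2, 7] / [3, 6] / [4, 8] / [5, 9];  Q = [1, 3, 5] / [2, 6] / [4, 7] / [8, 9];  common shape = (3, 2, 2, 2)

Row-insert the values π_1, π_2, … into P one at a time, bumping the leftmost entry strictly greater than the inserted value down to the next row. The recording tableau Q records, in position (i, j), the step at which that cell was added to P.
  Insert 5 (step 1): P = [5];  Q = [1]
  Insert 4 (step 2): P = [4] / [5];  Q = [1] / [2]
  Insert 6 (step 3): P = [4, 6] / [5];  Q = [1, 3] / [2]
  Insert 3 (step 4): P = [3, 6] / [4] / [5];  Q = [1, 3] / [2] / [4]
  Insert 9 (step 5): P = [3, 6, 9] / [4] / [5];  Q = [1, 3, 5] / [2] / [4]
  Insert 8 (step 6): P = [3, 6, 8] / [4, 9] / [5];  Q = [1, 3, 5] / [2, 6] / [4]
  Insert 7 (step 7): P = [3, 6, 7] / [4, 8] / [5, 9];  Q = [1, 3, 5] / [2, 6] / [4, 7]
  Insert 1 (step 8): P = [1, 6, 7] / [3, 8] / [4, 9] / [5];  Q = [1, 3, 5] / [2, 6] / [4, 7] / [8]
  Insert 2 (step 9): P = [1, 2, 7] / [3, 6] / [4, 8] / [5, 9];  Q = [1, 3, 5] / [2, 6] / [4, 7] / [8, 9]
Final shape: (3, 2, 2, 2).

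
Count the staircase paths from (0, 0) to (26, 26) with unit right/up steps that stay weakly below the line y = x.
C_26 = 18367353072152

These NE paths below the diagonal are counted by the Catalan number C_n = (1/(n + 1)) · C(2n, n). For n = 26: C_26 = (1/27) · C(52, 26) = 495918532948104/27 = 18367353072152.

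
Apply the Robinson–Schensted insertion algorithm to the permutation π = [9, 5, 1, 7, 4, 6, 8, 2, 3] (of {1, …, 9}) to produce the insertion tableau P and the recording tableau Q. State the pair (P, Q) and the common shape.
P = [1, 2, 3, 8] / [4, 6] / [5, 7] / [9];  Q = [1, 4, 6, 7] / [2, 5] / [3, 9] / [8];  common shape = (4, 2, 2, 1)

Row-insert the values π_1, π_2, … into P one at a time, bumping the leftmost entry strictly greater than the inserted value down to the next row. The recording tableau Q records, in position (i, j), the step at which that cell was added to P.
  Insert 9 (step 1): P = [9];  Q = [1]
  Insert 5 (step 2): P = [5] / [9];  Q = [1] / [2]
  Insert 1 (step 3): P = [1] / [5] / [9];  Q = [1] / [2] / [3]
  Insert 7 (step 4): P = [1, 7] / [5] / [9];  Q = [1, 4] / [2] / [3]
  Insert 4 (step 5): P = [1, 4] / [5, 7] / [9];  Q = [1, 4] / [2, 5] / [3]
  Insert 6 (step 6): P = [1, 4, 6] / [5, 7] / [9];  Q = [1, 4, 6] / [2, 5] / [3]
  Insert 8 (step 7): P = [1, 4, 6, 8] / [5, 7] / [9];  Q = [1, 4, 6, 7] / [2, 5] / [3]
  Insert 2 (step 8): P = [1, 2, 6, 8] / [4, 7] / [5] / [9];  Q = [1, 4, 6, 7] / [2, 5] / [3] / [8]
  Insert 3 (step 9): P = [1, 2, 3, 8] / [4, 6] / [5, 7] / [9];  Q = [1, 4, 6, 7] / [2, 5] / [3, 9] / [8]
Final shape: (4, 2, 2, 1).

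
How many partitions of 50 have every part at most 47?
p(50, parts ≤ 47) = 204222

Use the recurrence p(n, m) = p(n, m−1) + p(n−m, m): either the largest part is < m (count p(n, m−1)) or the largest part is exactly m (remove one copy of m, count p(n−m, m)). With p(0, ·) = 1 this gives p(50, parts ≤ 47) = 204222. (By conjugating Young diagrams, this also counts partitions of 50 into at most 47 parts.)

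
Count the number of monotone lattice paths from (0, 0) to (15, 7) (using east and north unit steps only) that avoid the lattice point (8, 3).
Number of paths = 116094

Total paths from (0, 0) to (15, 7): C(22, 15) = 170544. Paths through (8, 3): (paths (0, 0) → (8, 3)) × (paths (8, 3) → (15, 7)) = C(11, 8) · C(11, 7) = 165 · 330 = 54450. Avoidance count = 170544 − 54450 = 116094.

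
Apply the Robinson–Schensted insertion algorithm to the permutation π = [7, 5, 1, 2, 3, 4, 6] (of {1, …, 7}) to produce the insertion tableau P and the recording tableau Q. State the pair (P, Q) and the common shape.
P = [1, 2, 3, 4, 6] / [5] / [7];  Q = [1, 4, 5, 6, 7] / [2] / [3];  common shape = (5, 1, 1)

Row-insert the values π_1, π_2, … into P one at a time, bumping the leftmost entry strictly greater than the inserted value down to the next row. The recording tableau Q records, in position (i, j), the step at which that cell was added to P.
  Insert 7 (step 1): P = [7];  Q = [1]
  Insert 5 (step 2): P = [5] / [7];  Q = [1] / [2]
  Insert 1 (step 3): P = [1] / [5] / [7];  Q = [1] / [2] / [3]
  Insert 2 (step 4): P = [1, 2] / [5] / [7];  Q = [1, 4] / [2] / [3]
  Insert 3 (step 5): P = [1, 2, 3] / [5] / [7];  Q = [1, 4, 5] / [2] / [3]
  Insert 4 (step 6): P = [1, 2, 3, 4] / [5] / [7];  Q = [1, 4, 5, 6] / [2] / [3]
  Insert 6 (step 7): P = [1, 2, 3, 4, 6] / [5] / [7];  Q = [1, 4, 5, 6, 7] / [2] / [3]
Final shape: (5, 1, 1).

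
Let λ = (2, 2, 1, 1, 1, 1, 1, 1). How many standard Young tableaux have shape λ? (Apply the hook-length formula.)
# SYT of shape (2, 2, 1, 1, 1, 1, 1, 1) = 35

Hook-length formula: f^λ = n! / Π hook(c), product over all cells c of the Young diagram. For λ = (2, 2, 1, 1, 1, 1, 1, 1), n = 10 boxes. Hook lengths by row (left-to-right, top-to-bottom): [9, 2]; [8, 1]; [6]; [5]; [4]; [3]; [2]; [1]. Product of hooks = 103680. So f^λ = 10! / 103680 = 3628800 / 103680 = 35.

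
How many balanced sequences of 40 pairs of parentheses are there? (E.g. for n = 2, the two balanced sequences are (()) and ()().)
C_40 = 2622127042276492108820

These balanced parentheses are counted by the Catalan number C_n = (1/(n + 1)) · C(2n, n). For n = 40: C_40 = (1/41) · C(80, 40) = 107507208733336176461620/41 = 2622127042276492108820.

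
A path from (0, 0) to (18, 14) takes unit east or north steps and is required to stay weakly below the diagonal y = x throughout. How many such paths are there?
Number of paths = 124062000

By the reflection principle (André's argument), the number of monotone paths to (18, 14) with n ≤ m that never go above y = x is C(32, 18) − C(32, 19) = 471435600 − 347373600 = 124062000.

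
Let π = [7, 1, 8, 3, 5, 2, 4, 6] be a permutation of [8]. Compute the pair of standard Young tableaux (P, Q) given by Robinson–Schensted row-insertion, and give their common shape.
P = [1, 2, 4, 6] / [3, 5] / [7, 8];  Q = [1, 3, 5, 8] / [2, 4] / [6, 7];  common shape = (4, 2, 2)

Row-insert the values π_1, π_2, … into P one at a time, bumping the leftmost entry strictly greater than the inserted value down to the next row. The recording tableau Q records, in position (i, j), the step at which that cell was added to P.
  Insert 7 (step 1): P = [7];  Q = [1]
  Insert 1 (step 2): P = [1] / [7];  Q = [1] / [2]
  Insert 8 (step 3): P = [1, 8] / [7];  Q = [1, 3] / [2]
  Insert 3 (step 4): P = [1, 3] / [7, 8];  Q = [1, 3] / [2, 4]
  Insert 5 (step 5): P = [1, 3, 5] / [7, 8];  Q = [1, 3, 5] / [2, 4]
  Insert 2 (step 6): P = [1, 2, 5] / [3, 8] / [7];  Q = [1, 3, 5] / [2, 4] / [6]
  Insert 4 (step 7): P = [1, 2, 4] / [3, 5] / [7, 8];  Q = [1, 3, 5] / [2, 4] / [6, 7]
  Insert 6 (step 8): P = [1, 2, 4, 6] / [3, 5] / [7, 8];  Q = [1, 3, 5, 8] / [2, 4] / [6, 7]
Final shape: (4, 2, 2).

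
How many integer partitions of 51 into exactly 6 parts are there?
p(51, 6 parts) = 5942

Partitions of n into exactly k parts are in bijection with partitions of n − k into at most k parts (subtract 1 from each part). So p(51, exactly 6) = p(45, parts ≤ 6). Computing via the recurrence p(m, j) = p(m, j−1) + p(m−j, j) gives 5942.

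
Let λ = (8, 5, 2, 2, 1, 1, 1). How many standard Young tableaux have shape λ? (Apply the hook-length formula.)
# SYT of shape (8, 5, 2, 2, 1, 1, 1) = 106419456

Hook-length formula: f^λ = n! / Π hook(c), product over all cells c of the Young diagram. For λ = (8, 5, 2, 2, 1, 1, 1), n = 20 boxes. Hook lengths by row (left-to-right, top-to-bottom): [14, 10, 7, 6, 5, 3, 2, 1]; [10, 6, 3, 2, 1]; [6, 2]; [5, 1]; [3]; [2]; [1]. Product of hooks = 22861440000. So f^λ = 20! / 22861440000 = 2432902008176640000 / 22861440000 = 106419456.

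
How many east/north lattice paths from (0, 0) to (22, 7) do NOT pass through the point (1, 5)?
Number of paths = 1559262

Total paths from (0, 0) to (22, 7): C(29, 22) = 1560780. Paths through (1, 5): (paths (0, 0) → (1, 5)) × (paths (1, 5) → (22, 7)) = C(6, 1) · C(23, 21) = 6 · 253 = 1518. Avoidance count = 1560780 − 1518 = 1559262.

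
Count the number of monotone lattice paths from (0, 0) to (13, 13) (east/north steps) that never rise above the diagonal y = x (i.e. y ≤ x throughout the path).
Number of paths = 742900

By the reflection principle (André's argument), the number of monotone paths to (13, 13) with n ≤ m that never go above y = x is C(26, 13) − C(26, 14) = 10400600 − 9657700 = 742900.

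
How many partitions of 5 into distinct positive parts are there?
q(5) = 3

List partitions of 5 into distinct parts: 5, 4+1, 3+2. There are q(5) = 3. (Euler: this equals the number of odd-part partitions of 5.)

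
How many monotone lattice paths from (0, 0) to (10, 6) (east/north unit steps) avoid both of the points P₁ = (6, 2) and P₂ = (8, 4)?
Number of paths = 4086

Inclusion–exclusion. Total paths: C(16, 10) = 8008. Through P₁: C(8, 6)·C(8, 4) = 1960. Through P₂: C(12, 8)·C(4, 2) = 2970. Since P₁ is strictly southwest of P₂, a monotone path through both must visit P₁ then P₂; paths through both = C(8, 6)·C(4, 2)·C(4, 2) = 1008. Avoid both = 8008 − 1960 − 2970 + 1008 = 4086.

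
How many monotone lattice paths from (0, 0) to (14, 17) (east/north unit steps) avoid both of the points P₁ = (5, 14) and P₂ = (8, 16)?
Number of paths = 258290028

Inclusion–exclusion. Total paths: C(31, 14) = 265182525. Through P₁: C(19, 5)·C(12, 9) = 2558160. Through P₂: C(24, 8)·C(7, 6) = 5148297. Since P₁ is strictly southwest of P₂, a monotone path through both must visit P₁ then P₂; paths through both = C(19, 5)·C(5, 3)·C(7, 6) = 813960. Avoid both = 265182525 − 2558160 − 5148297 + 813960 = 258290028.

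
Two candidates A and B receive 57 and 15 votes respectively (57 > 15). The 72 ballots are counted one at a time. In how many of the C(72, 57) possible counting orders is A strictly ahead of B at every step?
Strict-lead orderings = 674014857430544

Total orderings of the 72 votes with 57 for A: C(72, 57) = 1155454041309504. By the Bertrand ballot formula (Cycle Lemma / reflection principle), the number of orderings in which A is strictly ahead of B throughout is (p − q)/(p + q) · C(p + q, p) = (57 − 15)/(57 + 15) · 1155454041309504 = 674014857430544.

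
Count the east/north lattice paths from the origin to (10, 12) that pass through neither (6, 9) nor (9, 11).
Number of paths = 235651

Inclusion–exclusion. Total paths: C(22, 10) = 646646. Through P₁: C(15, 6)·C(7, 4) = 175175. Through P₂: C(20, 9)·C(2, 1) = 335920. Since P₁ is strictly southwest of P₂, a monotone path through both must visit P₁ then P₂; paths through both = C(15, 6)·C(5, 3)·C(2, 1) = 100100. Avoid both = 646646 − 175175 − 335920 + 100100 = 235651.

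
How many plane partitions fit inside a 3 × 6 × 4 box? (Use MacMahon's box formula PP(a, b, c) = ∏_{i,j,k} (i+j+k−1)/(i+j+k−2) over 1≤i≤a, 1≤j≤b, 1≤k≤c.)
PP(3, 6, 4) = 457380

Evaluate the triple product over i = 1..3, j = 1..6, k = 1..4. The factors are (2/1) · (3/2) · (4/3) · (5/4) · (3/2) · (4/3) · (5/4) · (6/5) · … (72 factors total). The numerators and denominators telescope so the product is an integer; carrying out the multiplication exactly gives PP(3, 6, 4) = 457380.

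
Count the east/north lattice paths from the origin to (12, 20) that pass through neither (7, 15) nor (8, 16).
Number of paths = 155208942

Inclusion–exclusion. Total paths: C(32, 12) = 225792840. Through P₁: C(22, 7)·C(10, 5) = 42977088. Through P₂: C(24, 8)·C(8, 4) = 51482970. Since P₁ is strictly southwest of P₂, a monotone path through both must visit P₁ then P₂; paths through both = C(22, 7)·C(2, 1)·C(8, 4) = 23876160. Avoid both = 225792840 − 42977088 − 51482970 + 23876160 = 155208942.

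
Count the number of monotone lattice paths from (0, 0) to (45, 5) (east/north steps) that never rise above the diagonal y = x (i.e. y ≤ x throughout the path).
Number of paths = 1888460

By the reflection principle (André's argument), the number of monotone paths to (45, 5) with n ≤ m that never go above y = x is C(50, 45) − C(50, 46) = 2118760 − 230300 = 1888460.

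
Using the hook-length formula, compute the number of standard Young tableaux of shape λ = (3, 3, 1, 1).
# SYT of shape (3, 3, 1, 1) = 56

Hook-length formula: f^λ = n! / Π hook(c), product over all cells c of the Young diagram. For λ = (3, 3, 1, 1), n = 8 boxes. Hook lengths by row (left-to-right, top-to-bottom): [6, 3, 2]; [5, 2, 1]; [2]; [1]. Product of hooks = 720. So f^λ = 8! / 720 = 40320 / 720 = 56.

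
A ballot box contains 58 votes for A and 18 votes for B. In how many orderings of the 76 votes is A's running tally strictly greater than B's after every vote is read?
Strict-lead orderings = 65941543390318000

Total orderings of the 76 votes with 58 for A: C(76, 58) = 125288932441604200. By the Bertrand ballot formula (Cycle Lemma / reflection principle), the number of orderings in which A is strictly ahead of B throughout is (p − q)/(p + q) · C(p + q, p) = (58 − 18)/(58 + 18) · 125288932441604200 = 65941543390318000.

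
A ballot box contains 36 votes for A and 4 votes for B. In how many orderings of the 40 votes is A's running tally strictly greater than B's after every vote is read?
Strict-lead orderings = 73112

Total orderings of the 40 votes with 36 for A: C(40, 36) = 91390. By the Bertrand ballot formula (Cycle Lemma / reflection principle), the number of orderings in which A is strictly ahead of B throughout is (p − q)/(p + q) · C(p + q, p) = (36 − 4)/(36 + 4) · 91390 = 73112.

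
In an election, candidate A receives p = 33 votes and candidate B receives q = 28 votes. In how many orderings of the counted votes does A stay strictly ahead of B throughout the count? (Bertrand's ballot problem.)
Strict-lead orderings = 15715143261459775

Total orderings of the 61 votes with 33 for A: C(61, 33) = 191724747789809255. By the Bertrand ballot formula (Cycle Lemma / reflection principle), the number of orderings in which A is strictly ahead of B throughout is (p − q)/(p + q) · C(p + q, p) = (33 − 28)/(33 + 28) · 191724747789809255 = 15715143261459775.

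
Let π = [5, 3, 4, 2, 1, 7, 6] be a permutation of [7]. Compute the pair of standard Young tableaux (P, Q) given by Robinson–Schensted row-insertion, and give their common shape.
P = [1, 4, 6] / [2, 7] / [3] / [5];  Q = [1, 3, 6] / [2, 7] / [4] / [5];  common shape = (3, 2, 1, 1)

Row-insert the values π_1, π_2, … into P one at a time, bumping the leftmost entry strictly greater than the inserted value down to the next row. The recording tableau Q records, in position (i, j), the step at which that cell was added to P.
  Insert 5 (step 1): P = [5];  Q = [1]
  Insert 3 (step 2): P = [3] / [5];  Q = [1] / [2]
  Insert 4 (step 3): P = [3, 4] / [5];  Q = [1, 3] / [2]
  Insert 2 (step 4): P = [2, 4] / [3] / [5];  Q = [1, 3] / [2] / [4]
  Insert 1 (step 5): P = [1, 4] / [2] / [3] / [5];  Q = [1, 3] / [2] / [4] / [5]
  Insert 7 (step 6): P = [1, 4, 7] / [2] / [3] / [5];  Q = [1, 3, 6] / [2] / [4] / [5]
  Insert 6 (step 7): P = [1, 4, 6] / [2, 7] / [3] / [5];  Q = [1, 3, 6] / [2, 7] / [4] / [5]
Final shape: (3, 2, 1, 1).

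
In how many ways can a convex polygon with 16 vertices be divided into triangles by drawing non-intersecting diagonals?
C_14 = 2674440

These polygon triangulations are counted by the Catalan number C_n = (1/(n + 1)) · C(2n, n). For n = 14: C_14 = (1/15) · C(28, 14) = 40116600/15 = 2674440.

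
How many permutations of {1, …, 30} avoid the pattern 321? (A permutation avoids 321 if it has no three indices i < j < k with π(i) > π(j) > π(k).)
C_30 = 3814986502092304

These 321-avoiding permutations are counted by the Catalan number C_n = (1/(n + 1)) · C(2n, n). For n = 30: C_30 = (1/31) · C(60, 30) = 118264581564861424/31 = 3814986502092304.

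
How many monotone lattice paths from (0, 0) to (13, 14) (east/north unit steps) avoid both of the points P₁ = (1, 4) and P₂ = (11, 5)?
Number of paths = 16587855

Inclusion–exclusion. Total paths: C(27, 13) = 20058300. Through P₁: C(5, 1)·C(22, 12) = 3233230. Through P₂: C(16, 11)·C(11, 2) = 240240. Since P₁ is strictly southwest of P₂, a monotone path through both must visit P₁ then P₂; paths through both = C(5, 1)·C(11, 10)·C(11, 2) = 3025. Avoid both = 20058300 − 3233230 − 240240 + 3025 = 16587855.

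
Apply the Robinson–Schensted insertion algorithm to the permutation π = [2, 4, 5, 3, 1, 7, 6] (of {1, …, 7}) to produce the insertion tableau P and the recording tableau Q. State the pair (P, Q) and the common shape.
P = [1, 3, 5, 6] / [2, 7] / [4];  Q = [1, 2, 3, 6] / [4, 7] / [5];  common shape = (4, 2, 1)

Row-insert the values π_1, π_2, … into P one at a time, bumping the leftmost entry strictly greater than the inserted value down to the next row. The recording tableau Q records, in position (i, j), the step at which that cell was added to P.
  Insert 2 (step 1): P = [2];  Q = [1]
  Insert 4 (step 2): P = [2, 4];  Q = [1, 2]
  Insert 5 (step 3): P = [2, 4, 5];  Q = [1, 2, 3]
  Insert 3 (step 4): P = [2, 3, 5] / [4];  Q = [1, 2, 3] / [4]
  Insert 1 (step 5): P = [1, 3, 5] / [2] / [4];  Q = [1, 2, 3] / [4] / [5]
  Insert 7 (step 6): P = [1, 3, 5, 7] / [2] / [4];  Q = [1, 2, 3, 6] / [4] / [5]
  Insert 6 (step 7): P = [1, 3, 5, 6] / [2, 7] / [4];  Q = [1, 2, 3, 6] / [4, 7] / [5]
Final shape: (4, 2, 1).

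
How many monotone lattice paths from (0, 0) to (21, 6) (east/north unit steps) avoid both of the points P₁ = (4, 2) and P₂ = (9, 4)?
Number of paths = 169835

Inclusion–exclusion. Total paths: C(27, 21) = 296010. Through P₁: C(6, 4)·C(21, 17) = 89775. Through P₂: C(13, 9)·C(14, 12) = 65065. Since P₁ is strictly southwest of P₂, a monotone path through both must visit P₁ then P₂; paths through both = C(6, 4)·C(7, 5)·C(14, 12) = 28665. Avoid both = 296010 − 89775 − 65065 + 28665 = 169835.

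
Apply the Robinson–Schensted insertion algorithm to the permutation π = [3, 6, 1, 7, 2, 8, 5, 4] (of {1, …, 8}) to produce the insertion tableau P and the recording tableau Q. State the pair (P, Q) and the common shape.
P = [1, 2, 4, 8] / [3, 5, 7] / [6];  Q = [1, 2, 4, 6] / [3, 5, 7] / [8];  common shape = (4, 3, 1)

Row-insert the values π_1, π_2, … into P one at a time, bumping the leftmost entry strictly greater than the inserted value down to the next row. The recording tableau Q records, in position (i, j), the step at which that cell was added to P.
  Insert 3 (step 1): P = [3];  Q = [1]
  Insert 6 (step 2): P = [3, 6];  Q = [1, 2]
  Insert 1 (step 3): P = [1, 6] / [3];  Q = [1, 2] / [3]
  Insert 7 (step 4): P = [1, 6, 7] / [3];  Q = [1, 2, 4] / [3]
  Insert 2 (step 5): P = [1, 2, 7] / [3, 6];  Q = [1, 2, 4] / [3, 5]
  Insert 8 (step 6): P = [1, 2, 7, 8] / [3, 6];  Q = [1, 2, 4, 6] / [3, 5]
  Insert 5 (step 7): P = [1, 2, 5, 8] / [3, 6, 7];  Q = [1, 2, 4, 6] / [3, 5, 7]
  Insert 4 (step 8): P = [1, 2, 4, 8] / [3, 5, 7] / [6];  Q = [1, 2, 4, 6] / [3, 5, 7] / [8]
Final shape: (4, 3, 1).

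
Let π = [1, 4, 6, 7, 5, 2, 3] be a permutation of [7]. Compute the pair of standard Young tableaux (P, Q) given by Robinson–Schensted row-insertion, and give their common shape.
P = [1, 2, 3, 7] / [4, 5] / [6];  Q = [1, 2, 3, 4] / [5, 7] / [6];  common shape = (4, 2, 1)

Row-insert the values π_1, π_2, … into P one at a time, bumping the leftmost entry strictly greater than the inserted value down to the next row. The recording tableau Q records, in position (i, j), the step at which that cell was added to P.
  Insert 1 (step 1): P = [1];  Q = [1]
  Insert 4 (step 2): P = [1, 4];  Q = [1, 2]
  Insert 6 (step 3): P = [1, 4, 6];  Q = [1, 2, 3]
  Insert 7 (step 4): P = [1, 4, 6, 7];  Q = [1, 2, 3, 4]
  Insert 5 (step 5): P = [1, 4, 5, 7] / [6];  Q = [1, 2, 3, 4] / [5]
  Insert 2 (step 6): P = [1, 2, 5, 7] / [4] / [6];  Q = [1, 2, 3, 4] / [5] / [6]
  Insert 3 (step 7): P = [1, 2, 3, 7] / [4, 5] / [6];  Q = [1, 2, 3, 4] / [5, 7] / [6]
Final shape: (4, 2, 1).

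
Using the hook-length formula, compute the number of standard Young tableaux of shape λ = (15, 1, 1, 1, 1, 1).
# SYT of shape (15, 1, 1, 1, 1, 1) = 11628

Hook-length formula: f^λ = n! / Π hook(c), product over all cells c of the Young diagram. For λ = (15, 1, 1, 1, 1, 1), n = 20 boxes. Hook lengths by row (left-to-right, top-to-bottom): [20, 14, 13, 12, 11, 10, 9, 8, 7, 6, 5, 4, 3, 2, 1]; [5]; [4]; [3]; [2]; [1]. Product of hooks = 209227898880000. So f^λ = 20! / 209227898880000 = 2432902008176640000 / 209227898880000 = 11628.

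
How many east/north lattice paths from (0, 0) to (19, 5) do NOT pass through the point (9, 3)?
Number of paths = 27984

Total paths from (0, 0) to (19, 5): C(24, 19) = 42504. Paths through (9, 3): (paths (0, 0) → (9, 3)) × (paths (9, 3) → (19, 5)) = C(12, 9) · C(12, 10) = 220 · 66 = 14520. Avoidance count = 42504 − 14520 = 27984.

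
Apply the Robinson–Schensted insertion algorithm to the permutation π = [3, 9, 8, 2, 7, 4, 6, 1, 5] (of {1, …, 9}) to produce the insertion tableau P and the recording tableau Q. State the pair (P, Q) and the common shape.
P = [1, 4, 5] / [2, 6] / [3, 7] / [8] / [9];  Q = [1, 2, 7] / [3, 5] / [4, 9] / [6] / [8];  common shape = (3, 2, 2, 1, 1)

Row-insert the values π_1, π_2, … into P one at a time, bumping the leftmost entry strictly greater than the inserted value down to the next row. The recording tableau Q records, in position (i, j), the step at which that cell was added to P.
  Insert 3 (step 1): P = [3];  Q = [1]
  Insert 9 (step 2): P = [3, 9];  Q = [1, 2]
  Insert 8 (step 3): P = [3, 8] / [9];  Q = [1, 2] / [3]
  Insert 2 (step 4): P = [2, 8] / [3] / [9];  Q = [1, 2] / [3] / [4]
  Insert 7 (step 5): P = [2, 7] / [3, 8] / [9];  Q = [1, 2] / [3, 5] / [4]
  Insert 4 (step 6): P = [2, 4] / [3, 7] / [8] / [9];  Q = [1, 2] / [3, 5] / [4] / [6]
  Insert 6 (step 7): P = [2, 4, 6] / [3, 7] / [8] / [9];  Q = [1, 2, 7] / [3, 5] / [4] / [6]
  Insert 1 (step 8): P = [1, 4, 6] / [2, 7] / [3] / [8] / [9];  Q = [1, 2, 7] / [3, 5] / [4] / [6] / [8]
  Insert 5 (step 9): P = [1, 4, 5] / [2, 6] / [3, 7] / [8] / [9];  Q = [1, 2, 7] / [3, 5] / [4, 9] / [6] / [8]
Final shape: (3, 2, 2, 1, 1).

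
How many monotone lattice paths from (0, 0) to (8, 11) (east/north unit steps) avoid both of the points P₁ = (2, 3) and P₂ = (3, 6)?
Number of paths = 34464

Inclusion–exclusion. Total paths: C(19, 8) = 75582. Through P₁: C(5, 2)·C(14, 6) = 30030. Through P₂: C(9, 3)·C(10, 5) = 21168. Since P₁ is strictly southwest of P₂, a monotone path through both must visit P₁ then P₂; paths through both = C(5, 2)·C(4, 1)·C(10, 5) = 10080. Avoid both = 75582 − 30030 − 21168 + 10080 = 34464.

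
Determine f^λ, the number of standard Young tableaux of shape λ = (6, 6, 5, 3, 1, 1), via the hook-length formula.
# SYT of shape (6, 6, 5, 3, 1, 1) = 1414214802

Hook-length formula: f^λ = n! / Π hook(c), product over all cells c of the Young diagram. For λ = (6, 6, 5, 3, 1, 1), n = 22 boxes. Hook lengths by row (left-to-right, top-to-bottom): [11, 8, 7, 5, 4, 2]; [10, 7, 6, 4, 3, 1]; [8, 5, 4, 2, 1]; [5, 2, 1]; [2]; [1]. Product of hooks = 794787840000. So f^λ = 22! / 794787840000 = 1124000727777607680000 / 794787840000 = 1414214802.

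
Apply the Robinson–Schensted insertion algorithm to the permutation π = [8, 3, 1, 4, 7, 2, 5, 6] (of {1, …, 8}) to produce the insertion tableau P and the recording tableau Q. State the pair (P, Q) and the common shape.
P = [1, 2, 5, 6] / [3, 4, 7] / [8];  Q = [1, 4, 5, 8] / [2, 6, 7] / [3];  common shape = (4, 3, 1)

Row-insert the values π_1, π_2, … into P one at a time, bumping the leftmost entry strictly greater than the inserted value down to the next row. The recording tableau Q records, in position (i, j), the step at which that cell was added to P.
  Insert 8 (step 1): P = [8];  Q = [1]
  Insert 3 (step 2): P = [3] / [8];  Q = [1] / [2]
  Insert 1 (step 3): P = [1] / [3] / [8];  Q = [1] / [2] / [3]
  Insert 4 (step 4): P = [1, 4] / [3] / [8];  Q = [1, 4] / [2] / [3]
  Insert 7 (step 5): P = [1, 4, 7] / [3] / [8];  Q = [1, 4, 5] / [2] / [3]
  Insert 2 (step 6): P = [1, 2, 7] / [3, 4] / [8];  Q = [1, 4, 5] / [2, 6] / [3]
  Insert 5 (step 7): P = [1, 2, 5] / [3, 4, 7] / [8];  Q = [1, 4, 5] / [2, 6, 7] / [3]
  Insert 6 (step 8): P = [1, 2, 5, 6] / [3, 4, 7] / [8];  Q = [1, 4, 5, 8] / [2, 6, 7] / [3]
Final shape: (4, 3, 1).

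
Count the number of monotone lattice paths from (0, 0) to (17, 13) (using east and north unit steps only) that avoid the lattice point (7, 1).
Number of paths = 114586682

Total paths from (0, 0) to (17, 13): C(30, 17) = 119759850. Paths through (7, 1): (paths (0, 0) → (7, 1)) × (paths (7, 1) → (17, 13)) = C(8, 7) · C(22, 10) = 8 · 646646 = 5173168. Avoidance count = 119759850 − 5173168 = 114586682.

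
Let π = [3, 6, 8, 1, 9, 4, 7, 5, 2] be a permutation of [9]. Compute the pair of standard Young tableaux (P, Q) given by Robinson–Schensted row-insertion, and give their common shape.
P = [1, 2, 5, 9] / [3, 4, 7] / [6] / [8];  Q = [1, 2, 3, 5] / [4, 6, 7] / [8] / [9];  common shape = (4, 3, 1, 1)

Row-insert the values π_1, π_2, … into P one at a time, bumping the leftmost entry strictly greater than the inserted value down to the next row. The recording tableau Q records, in position (i, j), the step at which that cell was added to P.
  Insert 3 (step 1): P = [3];  Q = [1]
  Insert 6 (step 2): P = [3, 6];  Q = [1, 2]
  Insert 8 (step 3): P = [3, 6, 8];  Q = [1, 2, 3]
  Insert 1 (step 4): P = [1, 6, 8] / [3];  Q = [1, 2, 3] / [4]
  Insert 9 (step 5): P = [1, 6, 8, 9] / [3];  Q = [1, 2, 3, 5] / [4]
  Insert 4 (step 6): P = [1, 4, 8, 9] / [3, 6];  Q = [1, 2, 3, 5] / [4, 6]
  Insert 7 (step 7): P = [1, 4, 7, 9] / [3, 6, 8];  Q = [1, 2, 3, 5] / [4, 6, 7]
  Insert 5 (step 8): P = [1, 4, 5, 9] / [3, 6, 7] / [8];  Q = [1, 2, 3, 5] / [4, 6, 7] / [8]
  Insert 2 (step 9): P = [1, 2, 5, 9] / [3, 4, 7] / [6] / [8];  Q = [1, 2, 3, 5] / [4, 6, 7] / [8] / [9]
Final shape: (4, 3, 1, 1).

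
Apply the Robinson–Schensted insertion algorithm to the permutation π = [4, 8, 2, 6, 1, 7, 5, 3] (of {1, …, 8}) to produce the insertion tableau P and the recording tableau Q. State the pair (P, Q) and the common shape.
P = [1, 3, 7] / [2, 5] / [4, 6] / [8];  Q = [1, 2, 6] / [3, 4] / [5, 7] / [8];  common shape = (3, 2, 2, 1)

Row-insert the values π_1, π_2, … into P one at a time, bumping the leftmost entry strictly greater than the inserted value down to the next row. The recording tableau Q records, in position (i, j), the step at which that cell was added to P.
  Insert 4 (step 1): P = [4];  Q = [1]
  Insert 8 (step 2): P = [4, 8];  Q = [1, 2]
  Insert 2 (step 3): P = [2, 8] / [4];  Q = [1, 2] / [3]
  Insert 6 (step 4): P = [2, 6] / [4, 8];  Q = [1, 2] / [3, 4]
  Insert 1 (step 5): P = [1, 6] / [2, 8] / [4];  Q = [1, 2] / [3, 4] / [5]
  Insert 7 (step 6): P = [1, 6, 7] / [2, 8] / [4];  Q = [1, 2, 6] / [3, 4] / [5]
  Insert 5 (step 7): P = [1, 5, 7] / [2, 6] / [4, 8];  Q = [1, 2, 6] / [3, 4] / [5, 7]
  Insert 3 (step 8): P = [1, 3, 7] / [2, 5] / [4, 6] / [8];  Q = [1, 2, 6] / [3, 4] / [5, 7] / [8]
Final shape: (3, 2, 2, 1).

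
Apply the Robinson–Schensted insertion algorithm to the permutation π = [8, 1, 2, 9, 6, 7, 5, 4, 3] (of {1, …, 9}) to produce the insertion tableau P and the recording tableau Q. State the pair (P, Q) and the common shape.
P = [1, 2, 3, 7] / [4, 9] / [5] / [6] / [8];  Q = [1, 3, 4, 6] / [2, 5] / [7] / [8] / [9];  common shape = (4, 2, 1, 1, 1)

Row-insert the values π_1, π_2, … into P one at a time, bumping the leftmost entry strictly greater than the inserted value down to the next row. The recording tableau Q records, in position (i, j), the step at which that cell was added to P.
  Insert 8 (step 1): P = [8];  Q = [1]
  Insert 1 (step 2): P = [1] / [8];  Q = [1] / [2]
  Insert 2 (step 3): P = [1, 2] / [8];  Q = [1, 3] / [2]
  Insert 9 (step 4): P = [1, 2, 9] / [8];  Q = [1, 3, 4] / [2]
  Insert 6 (step 5): P = [1, 2, 6] / [8, 9];  Q = [1, 3, 4] / [2, 5]
  Insert 7 (step 6): P = [1, 2, 6, 7] / [8, 9];  Q = [1, 3, 4, 6] / [2, 5]
  Insert 5 (step 7): P = [1, 2, 5, 7] / [6, 9] / [8];  Q = [1, 3, 4, 6] / [2, 5] / [7]
  Insert 4 (step 8): P = [1, 2, 4, 7] / [5, 9] / [6] / [8];  Q = [1, 3, 4, 6] / [2, 5] / [7] / [8]
  Insert 3 (step 9): P = [1, 2, 3, 7] / [4, 9] / [5] / [6] / [8];  Q = [1, 3, 4, 6] / [2, 5] / [7] / [8] / [9]
Final shape: (4, 2, 1, 1, 1).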